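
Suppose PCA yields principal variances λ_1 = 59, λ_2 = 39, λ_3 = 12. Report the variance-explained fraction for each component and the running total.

Step 1 — total variance = trace(Sigma) = Σ λ_i = 59 + 39 + 12 = 110.

Step 2 — fraction explained by component i = λ_i / Σ λ:
  PC1: 59/110 = 0.5364
  PC2: 39/110 = 0.3545
  PC3: 12/110 = 0.1091

Step 3 — cumulative fraction after k components = (λ_1 + ... + λ_k) / Σ λ:
  k = 1: 59/110 = 0.5364
  k = 2: (59 + 39)/110 = 98/110 = 0.8909
  k = 3: (59 + 39 + 12)/110 = 110/110 = 1

Summary (fraction, with percent):

explained: PC1 0.5364 (53.64%), PC2 0.3545 (35.45%), PC3 0.1091 (10.91%);  cumulative: 0.5364, 0.8909, 1


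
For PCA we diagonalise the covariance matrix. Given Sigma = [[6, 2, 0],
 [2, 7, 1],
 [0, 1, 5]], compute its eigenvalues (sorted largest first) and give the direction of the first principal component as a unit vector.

Step 1 — characteristic polynomial p(λ) = det(λI - Sigma) = λ³ - tr·λ² + c_1·λ - det, where tr = trace, c_1 = sum of the principal 2×2 minors, det = det(Sigma):
  tr = 6 + 7 + 5 = 18,
  c_1 = (6·7 - (2)²) + (6·5 - (0)²) + (7·5 - (1)²) = 38 + 30 + 34 = 102,
  det = 6·(7·5 - (1)²) - (2)·((2)·5 - (1)·(0)) + (0)·((2)·(1) - 7·(0)) = 6·(34) - (2)·(10) + (0)·(2) = 184.
  So p(λ) = λ³ - 18λ² + 102λ - 184.
Step 2 — look for an integer root (rational root theorem: any rational root is an integer divisor of 184). Testing λ = 4:
  p(4) = 64 - 288 + 408 - 184 = 0  ✓
  Dividing out (λ - 4): p(λ) = (λ - 4)(λ² - 14λ + 46).
Step 3 — remaining eigenvalues from the quadratic λ² - 14λ + 46 = 0:
  Δ = 14² - 4·46 = 196 - 184 = 12,  λ = (14 ± √12)/2 = (14 ± 3.4641)/2 ≈ 8.7321 or 5.2679.
  Sorted: λ_1 = 8.7321,  λ_2 = 5.2679,  λ_3 = 4  (check: sum = 18 = tr ✓).

Step 4 — unit eigenvector for λ_1 ≈ 8.7321: v spans the null space of (Sigma - λ_1 I), whose rows are
  r_1 = (-2.7321, 2, 0),  r_2 = (2, -1.7321, 1),  r_3 = (0, 1, -3.7321).
  v is orthogonal to every row, so take v ∝ r_1 × r_2 = ((2)·(1) - (0)·(-1.7321), (0)·(2) - (-2.7321)·(1), (-2.7321)·(-1.7321) - (2)·(2)) ≈ (2, 2.7321, 0.7321).
  Let u = (2, 2.7321, 0.7321).
  ||u|| = √((2)² + (2.7321)² + (0.7321)²) = √(12) ≈ 3.4641,  v_1 = u/||u|| ≈ (0.5774, 0.7887, 0.2113) (||v_1|| = 1).

λ_1 = 8.7321,  λ_2 = 5.2679,  λ_3 = 4;  v_1 ≈ (0.5774, 0.7887, 0.2113)


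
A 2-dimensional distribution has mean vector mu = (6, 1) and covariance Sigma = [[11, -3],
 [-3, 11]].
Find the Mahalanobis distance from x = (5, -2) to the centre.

Step 1 — centre the observation: (x - mu) = (-1, -3).

Step 2 — invert Sigma. det(Sigma) = 11·11 - (-3)² = 112.
  Sigma^{-1} = (1/det) · [[d, -b], [-b, a]] = [[0.0982, 0.0268],
 [0.0268, 0.0982]].

Step 3 — form the quadratic (x - mu)^T · Sigma^{-1} · (x - mu):
  Sigma^{-1} · (x - mu) = (-0.1786, -0.3214).
  (x - mu)^T · [Sigma^{-1} · (x - mu)] = (-1)·(-0.1786) + (-3)·(-0.3214) = 1.1429.

Step 4 — take square root: d = √(1.1429) ≈ 1.069.

d(x, mu) = √(1.1429) ≈ 1.069


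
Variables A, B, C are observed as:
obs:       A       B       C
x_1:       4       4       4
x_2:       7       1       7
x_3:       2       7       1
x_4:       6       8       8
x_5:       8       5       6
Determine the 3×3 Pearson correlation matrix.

Step 1 — column means:
  mean(A) = (4 + 7 + 2 + 6 + 8) / 5 = 27/5 = 5.4
  mean(B) = (4 + 1 + 7 + 8 + 5) / 5 = 25/5 = 5
  mean(C) = (4 + 7 + 1 + 8 + 6) / 5 = 26/5 = 5.2

Step 2 — sample variances and covariances s[i,j] = (1/(n-1)) · Σ_k (x_{k,i} - mean_i) · (x_{k,j} - mean_j), with n-1 = 4:
  s[A,A] = ((-1.4)·(-1.4) + (1.6)·(1.6) + (-3.4)·(-3.4) + (0.6)·(0.6) + (2.6)·(2.6)) / 4 = 23.2/4 = 5.8
  s[A,B] = ((-1.4)·(-1) + (1.6)·(-4) + (-3.4)·(2) + (0.6)·(3) + (2.6)·(0)) / 4 = -10/4 = -2.5
  s[A,C] = ((-1.4)·(-1.2) + (1.6)·(1.8) + (-3.4)·(-4.2) + (0.6)·(2.8) + (2.6)·(0.8)) / 4 = 22.6/4 = 5.65
  s[B,B] = ((-1)·(-1) + (-4)·(-4) + (2)·(2) + (3)·(3) + (0)·(0)) / 4 = 30/4 = 7.5
  s[B,C] = ((-1)·(-1.2) + (-4)·(1.8) + (2)·(-4.2) + (3)·(2.8) + (0)·(0.8)) / 4 = -6/4 = -1.5
  s[C,C] = ((-1.2)·(-1.2) + (1.8)·(1.8) + (-4.2)·(-4.2) + (2.8)·(2.8) + (0.8)·(0.8)) / 4 = 30.8/4 = 7.7
  Sample standard deviations s_i = √(s[i,i]):
  s(A) = √(5.8) = 2.4083
  s(B) = √(7.5) = 2.7386
  s(C) = √(7.7) = 2.7749

Step 3 — r_{ij} = s_{ij} / (s_i · s_j):
  r[A,A] = 1 (diagonal).
  r[A,B] = -2.5 / (2.4083 · 2.7386) = -2.5 / 6.5955 = -0.379
  r[A,C] = 5.65 / (2.4083 · 2.7749) = 5.65 / 6.6828 = 0.8455
  r[B,B] = 1 (diagonal).
  r[B,C] = -1.5 / (2.7386 · 2.7749) = -1.5 / 7.5993 = -0.1974
  r[C,C] = 1 (diagonal).

R is symmetric with unit diagonal. Assembling:

R = [[1, -0.379, 0.8455],
 [-0.379, 1, -0.1974],
 [0.8455, -0.1974, 1]]


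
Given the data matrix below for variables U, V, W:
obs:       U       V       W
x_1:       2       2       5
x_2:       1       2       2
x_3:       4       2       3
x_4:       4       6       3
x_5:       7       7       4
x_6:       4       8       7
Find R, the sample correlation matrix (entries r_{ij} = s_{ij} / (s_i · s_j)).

Step 1 — column means:
  mean(U) = (2 + 1 + 4 + 4 + 7 + 4) / 6 = 22/6 = 3.6667
  mean(V) = (2 + 2 + 2 + 6 + 7 + 8) / 6 = 27/6 = 4.5
  mean(W) = (5 + 2 + 3 + 3 + 4 + 7) / 6 = 24/6 = 4

Step 2 — sample variances and covariances s[i,j] = (1/(n-1)) · Σ_k (x_{k,i} - mean_i) · (x_{k,j} - mean_j), with n-1 = 5:
  s[U,U] = ((-1.6667)·(-1.6667) + (-2.6667)·(-2.6667) + (0.3333)·(0.3333) + (0.3333)·(0.3333) + (3.3333)·(3.3333) + (0.3333)·(0.3333)) / 5 = 21.3333/5 = 4.2667
  s[U,V] = ((-1.6667)·(-2.5) + (-2.6667)·(-2.5) + (0.3333)·(-2.5) + (0.3333)·(1.5) + (3.3333)·(2.5) + (0.3333)·(3.5)) / 5 = 20/5 = 4
  s[U,W] = ((-1.6667)·(1) + (-2.6667)·(-2) + (0.3333)·(-1) + (0.3333)·(-1) + (3.3333)·(0) + (0.3333)·(3)) / 5 = 4/5 = 0.8
  s[V,V] = ((-2.5)·(-2.5) + (-2.5)·(-2.5) + (-2.5)·(-2.5) + (1.5)·(1.5) + (2.5)·(2.5) + (3.5)·(3.5)) / 5 = 39.5/5 = 7.9
  s[V,W] = ((-2.5)·(1) + (-2.5)·(-2) + (-2.5)·(-1) + (1.5)·(-1) + (2.5)·(0) + (3.5)·(3)) / 5 = 14/5 = 2.8
  s[W,W] = ((1)·(1) + (-2)·(-2) + (-1)·(-1) + (-1)·(-1) + (0)·(0) + (3)·(3)) / 5 = 16/5 = 3.2
  Sample standard deviations s_i = √(s[i,i]):
  s(U) = √(4.2667) = 2.0656
  s(V) = √(7.9) = 2.8107
  s(W) = √(3.2) = 1.7889

Step 3 — r_{ij} = s_{ij} / (s_i · s_j):
  r[U,U] = 1 (diagonal).
  r[U,V] = 4 / (2.0656 · 2.8107) = 4 / 5.8057 = 0.689
  r[U,W] = 0.8 / (2.0656 · 1.7889) = 0.8 / 3.695 = 0.2165
  r[V,V] = 1 (diagonal).
  r[V,W] = 2.8 / (2.8107 · 1.7889) = 2.8 / 5.0279 = 0.5569
  r[W,W] = 1 (diagonal).

R is symmetric with unit diagonal. Assembling:

R = [[1, 0.689, 0.2165],
 [0.689, 1, 0.5569],
 [0.2165, 0.5569, 1]]


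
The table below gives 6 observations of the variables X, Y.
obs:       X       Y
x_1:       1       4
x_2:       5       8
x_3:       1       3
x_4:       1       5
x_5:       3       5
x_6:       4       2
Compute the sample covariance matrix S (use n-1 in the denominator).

Step 1 — column means:
  mean(X) = (1 + 5 + 1 + 1 + 3 + 4) / 6 = 15/6 = 2.5
  mean(Y) = (4 + 8 + 3 + 5 + 5 + 2) / 6 = 27/6 = 4.5

Step 2 — sample covariance S[i,j] = (1/(n-1)) · Σ_k (x_{k,i} - mean_i) · (x_{k,j} - mean_j), with n-1 = 5.
  S[X,X] = ((-1.5)·(-1.5) + (2.5)·(2.5) + (-1.5)·(-1.5) + (-1.5)·(-1.5) + (0.5)·(0.5) + (1.5)·(1.5)) / 5 = 15.5/5 = 3.1
  S[X,Y] = ((-1.5)·(-0.5) + (2.5)·(3.5) + (-1.5)·(-1.5) + (-1.5)·(0.5) + (0.5)·(0.5) + (1.5)·(-2.5)) / 5 = 7.5/5 = 1.5
  S[Y,Y] = ((-0.5)·(-0.5) + (3.5)·(3.5) + (-1.5)·(-1.5) + (0.5)·(0.5) + (0.5)·(0.5) + (-2.5)·(-2.5)) / 5 = 21.5/5 = 4.3

S is symmetric (S[j,i] = S[i,j]). Assembling:

S = [[3.1, 1.5],
 [1.5, 4.3]]


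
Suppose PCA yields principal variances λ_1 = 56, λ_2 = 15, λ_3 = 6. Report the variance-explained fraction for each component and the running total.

Step 1 — total variance = trace(Sigma) = Σ λ_i = 56 + 15 + 6 = 77.

Step 2 — fraction explained by component i = λ_i / Σ λ:
  PC1: 56/77 = 0.7273
  PC2: 15/77 = 0.1948
  PC3: 6/77 = 0.0779

Step 3 — cumulative fraction after k components = (λ_1 + ... + λ_k) / Σ λ:
  k = 1: 56/77 = 0.7273
  k = 2: (56 + 15)/77 = 71/77 = 0.9221
  k = 3: (56 + 15 + 6)/77 = 77/77 = 1

Summary (fraction, with percent):

explained: PC1 0.7273 (72.73%), PC2 0.1948 (19.48%), PC3 0.0779 (7.79%);  cumulative: 0.7273, 0.9221, 1


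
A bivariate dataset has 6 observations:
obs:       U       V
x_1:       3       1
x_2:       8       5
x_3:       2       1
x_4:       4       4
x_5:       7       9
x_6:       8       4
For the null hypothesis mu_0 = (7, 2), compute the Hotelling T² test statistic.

Step 1 — sample mean vector:
  mean(U) = (3 + 8 + 2 + 4 + 7 + 8) / 6 = 32/6 = 5.3333
  mean(V) = (1 + 5 + 1 + 4 + 9 + 4) / 6 = 24/6 = 4
  x̄ = (5.3333, 4),  deviation x̄ - mu_0 = (5.3333, 4) - (7, 2) = (-1.6667, 2).

Step 2 — sample covariance matrix, S[i,j] = (1/(n-1)) · Σ_k (x_{k,i} - mean_i) · (x_{k,j} - mean_j), divisor n-1 = 5:
  S[U,U] = ((-2.3333)·(-2.3333) + (2.6667)·(2.6667) + (-3.3333)·(-3.3333) + (-1.3333)·(-1.3333) + (1.6667)·(1.6667) + (2.6667)·(2.6667)) / 5 = 35.3333/5 = 7.0667
  S[U,V] = ((-2.3333)·(-3) + (2.6667)·(1) + (-3.3333)·(-3) + (-1.3333)·(0) + (1.6667)·(5) + (2.6667)·(0)) / 5 = 28/5 = 5.6
  S[V,V] = ((-3)·(-3) + (1)·(1) + (-3)·(-3) + (0)·(0) + (5)·(5) + (0)·(0)) / 5 = 44/5 = 8.8
  S = [[7.0667, 5.6],
 [5.6, 8.8]].

Step 3 — invert S. det(S) = 7.0667·8.8 - (5.6)² = 30.8267.
  S^{-1} = (1/det) · [[d, -b], [-b, a]] = [[0.2855, -0.1817],
 [-0.1817, 0.2292]].

Step 4 — quadratic form (x̄ - mu_0)^T · S^{-1} · (x̄ - mu_0):
  S^{-1} · (x̄ - mu_0) = (-0.8391, 0.7612),
  (x̄ - mu_0)^T · [...] = (-1.6667)·(-0.8391) + (2)·(0.7612) = 2.921.

Step 5 — scale by n: T² = 6 · 2.921 = 17.526.

T² ≈ 17.526


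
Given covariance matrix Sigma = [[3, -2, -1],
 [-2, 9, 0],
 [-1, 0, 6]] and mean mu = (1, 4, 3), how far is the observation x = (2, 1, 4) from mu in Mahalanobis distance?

Step 1 — centre the observation: (x - mu) = (1, -3, 1).

Step 2 — invert Sigma (cofactor / det for 3×3, or solve directly):
  Sigma^{-1} = [[0.4186, 0.093, 0.0698],
 [0.093, 0.1318, 0.0155],
 [0.0698, 0.0155, 0.1783]].

Step 3 — form the quadratic (x - mu)^T · Sigma^{-1} · (x - mu):
  Sigma^{-1} · (x - mu) = (0.2093, -0.2868, 0.2016).
  (x - mu)^T · [Sigma^{-1} · (x - mu)] = (1)·(0.2093) + (-3)·(-0.2868) + (1)·(0.2016) = 1.2713.

Step 4 — take square root: d = √(1.2713) ≈ 1.1275.

d(x, mu) = √(1.2713) ≈ 1.1275


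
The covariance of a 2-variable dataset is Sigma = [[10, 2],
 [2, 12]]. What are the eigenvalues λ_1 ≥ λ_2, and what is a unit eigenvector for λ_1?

Step 1 — characteristic polynomial of 2×2 Sigma:
  det(Sigma - λI) = λ² - trace · λ + det = 0.
  trace = 10 + 12 = 22, det = 10·12 - (2)² = 116.
Step 2 — discriminant:
  Δ = trace² - 4·det = 484 - 464 = 20.
Step 3 — eigenvalues:
  λ = (trace ± √Δ)/2 = (22 ± 4.4721)/2,
  λ_1 = 13.2361,  λ_2 = 8.7639.

Step 4 — unit eigenvector for λ_1: solve (Sigma - λ_1 I)v = 0. First row:
  (10 - 13.2361)·v_x + (2)·v_y = 0, i.e. (-3.2361)·v_x + (2)·v_y = 0,
  so v ∝ (b, λ_1 - a) = (2, 3.2361) = u.
  ||u|| = √((2)² + (3.2361)²) = √(14.4721) ≈ 3.8042,
  v_1 = u/||u|| ≈ (0.5257, 0.8507) (||v_1|| = 1).

λ_1 = 13.2361,  λ_2 = 8.7639;  v_1 ≈ (0.5257, 0.8507)


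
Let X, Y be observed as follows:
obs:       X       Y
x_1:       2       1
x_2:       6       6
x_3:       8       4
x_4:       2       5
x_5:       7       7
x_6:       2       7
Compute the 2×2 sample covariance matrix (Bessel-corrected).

Step 1 — column means:
  mean(X) = (2 + 6 + 8 + 2 + 7 + 2) / 6 = 27/6 = 4.5
  mean(Y) = (1 + 6 + 4 + 5 + 7 + 7) / 6 = 30/6 = 5

Step 2 — sample covariance S[i,j] = (1/(n-1)) · Σ_k (x_{k,i} - mean_i) · (x_{k,j} - mean_j), with n-1 = 5.
  S[X,X] = ((-2.5)·(-2.5) + (1.5)·(1.5) + (3.5)·(3.5) + (-2.5)·(-2.5) + (2.5)·(2.5) + (-2.5)·(-2.5)) / 5 = 39.5/5 = 7.9
  S[X,Y] = ((-2.5)·(-4) + (1.5)·(1) + (3.5)·(-1) + (-2.5)·(0) + (2.5)·(2) + (-2.5)·(2)) / 5 = 8/5 = 1.6
  S[Y,Y] = ((-4)·(-4) + (1)·(1) + (-1)·(-1) + (0)·(0) + (2)·(2) + (2)·(2)) / 5 = 26/5 = 5.2

S is symmetric (S[j,i] = S[i,j]). Assembling:

S = [[7.9, 1.6],
 [1.6, 5.2]]


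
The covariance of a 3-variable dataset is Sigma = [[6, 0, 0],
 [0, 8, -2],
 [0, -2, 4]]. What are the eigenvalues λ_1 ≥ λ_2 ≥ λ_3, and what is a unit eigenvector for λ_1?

Step 1 — characteristic polynomial p(λ) = det(λI - Sigma) = λ³ - tr·λ² + c_1·λ - det, where tr = trace, c_1 = sum of the principal 2×2 minors, det = det(Sigma):
  tr = 6 + 8 + 4 = 18,
  c_1 = (6·8 - (0)²) + (6·4 - (0)²) + (8·4 - (-2)²) = 48 + 24 + 28 = 100,
  det = 6·(8·4 - (-2)²) - (0)·((0)·4 - (-2)·(0)) + (0)·((0)·(-2) - 8·(0)) = 6·(28) - (0)·(0) + (0)·(0) = 168.
  So p(λ) = λ³ - 18λ² + 100λ - 168.
Step 2 — look for an integer root (rational root theorem: any rational root is an integer divisor of 168). Testing λ = 6:
  p(6) = 216 - 648 + 600 - 168 = 0  ✓
  Dividing out (λ - 6): p(λ) = (λ - 6)(λ² - 12λ + 28).
Step 3 — remaining eigenvalues from the quadratic λ² - 12λ + 28 = 0:
  Δ = 12² - 4·28 = 144 - 112 = 32,  λ = (12 ± √32)/2 = (12 ± 5.6569)/2 ≈ 8.8284 or 3.1716.
  Sorted: λ_1 = 8.8284,  λ_2 = 6,  λ_3 = 3.1716  (check: sum = 18 = tr ✓).

Step 4 — unit eigenvector for λ_1 ≈ 8.8284: v spans the null space of (Sigma - λ_1 I), whose rows are
  r_1 = (-2.8284, 0, 0),  r_2 = (0, -0.8284, -2),  r_3 = (0, -2, -4.8284).
  v is orthogonal to every row, so take v ∝ r_1 × r_2 = ((0)·(-2) - (0)·(-0.8284), (0)·(0) - (-2.8284)·(-2), (-2.8284)·(-0.8284) - (0)·(0)) ≈ (0, -5.6569, 2.3431).
  Rescale (multiply by -1 so the first nonzero entry is positive): u = (0, 5.6569, -2.3431).
  ||u|| = √((0)² + (5.6569)² + (-2.3431)²) = √(37.4903) ≈ 6.1229,  v_1 = u/||u|| ≈ (0, 0.9239, -0.3827) (||v_1|| = 1).

λ_1 = 8.8284,  λ_2 = 6,  λ_3 = 3.1716;  v_1 ≈ (0, 0.9239, -0.3827)


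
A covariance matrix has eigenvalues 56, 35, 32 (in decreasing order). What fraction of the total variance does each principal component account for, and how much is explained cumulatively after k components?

Step 1 — total variance = trace(Sigma) = Σ λ_i = 56 + 35 + 32 = 123.

Step 2 — fraction explained by component i = λ_i / Σ λ:
  PC1: 56/123 = 0.4553
  PC2: 35/123 = 0.2846
  PC3: 32/123 = 0.2602

Step 3 — cumulative fraction after k components = (λ_1 + ... + λ_k) / Σ λ:
  k = 1: 56/123 = 0.4553
  k = 2: (56 + 35)/123 = 91/123 = 0.7398
  k = 3: (56 + 35 + 32)/123 = 123/123 = 1

Summary (fraction, with percent):

explained: PC1 0.4553 (45.53%), PC2 0.2846 (28.46%), PC3 0.2602 (26.02%);  cumulative: 0.4553, 0.7398, 1


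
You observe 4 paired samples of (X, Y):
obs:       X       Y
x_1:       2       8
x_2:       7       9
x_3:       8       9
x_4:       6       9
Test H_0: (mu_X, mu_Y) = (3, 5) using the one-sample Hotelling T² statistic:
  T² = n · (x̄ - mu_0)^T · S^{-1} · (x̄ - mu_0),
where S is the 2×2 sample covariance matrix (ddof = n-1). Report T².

Step 1 — sample mean vector:
  mean(X) = (2 + 7 + 8 + 6) / 4 = 23/4 = 5.75
  mean(Y) = (8 + 9 + 9 + 9) / 4 = 35/4 = 8.75
  x̄ = (5.75, 8.75),  deviation x̄ - mu_0 = (5.75, 8.75) - (3, 5) = (2.75, 3.75).

Step 2 — sample covariance matrix, S[i,j] = (1/(n-1)) · Σ_k (x_{k,i} - mean_i) · (x_{k,j} - mean_j), divisor n-1 = 3:
  S[X,X] = ((-3.75)·(-3.75) + (1.25)·(1.25) + (2.25)·(2.25) + (0.25)·(0.25)) / 3 = 20.75/3 = 6.9167
  S[X,Y] = ((-3.75)·(-0.75) + (1.25)·(0.25) + (2.25)·(0.25) + (0.25)·(0.25)) / 3 = 3.75/3 = 1.25
  S[Y,Y] = ((-0.75)·(-0.75) + (0.25)·(0.25) + (0.25)·(0.25) + (0.25)·(0.25)) / 3 = 0.75/3 = 0.25
  S = [[6.9167, 1.25],
 [1.25, 0.25]].

Step 3 — invert S. det(S) = 6.9167·0.25 - (1.25)² = 0.1667.
  S^{-1} = (1/det) · [[d, -b], [-b, a]] = [[1.5, -7.5],
 [-7.5, 41.5]].

Step 4 — quadratic form (x̄ - mu_0)^T · S^{-1} · (x̄ - mu_0):
  S^{-1} · (x̄ - mu_0) = (-24, 135),
  (x̄ - mu_0)^T · [...] = (2.75)·(-24) + (3.75)·(135) = 440.25.

Step 5 — scale by n: T² = 4 · 440.25 = 1761.

T² ≈ 1761


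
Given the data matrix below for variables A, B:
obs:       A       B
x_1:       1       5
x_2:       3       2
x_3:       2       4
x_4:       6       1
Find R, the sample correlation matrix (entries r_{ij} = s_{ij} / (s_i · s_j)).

Step 1 — column means:
  mean(A) = (1 + 3 + 2 + 6) / 4 = 12/4 = 3
  mean(B) = (5 + 2 + 4 + 1) / 4 = 12/4 = 3

Step 2 — sample variances and covariances s[i,j] = (1/(n-1)) · Σ_k (x_{k,i} - mean_i) · (x_{k,j} - mean_j), with n-1 = 3:
  s[A,A] = ((-2)·(-2) + (0)·(0) + (-1)·(-1) + (3)·(3)) / 3 = 14/3 = 4.6667
  s[A,B] = ((-2)·(2) + (0)·(-1) + (-1)·(1) + (3)·(-2)) / 3 = -11/3 = -3.6667
  s[B,B] = ((2)·(2) + (-1)·(-1) + (1)·(1) + (-2)·(-2)) / 3 = 10/3 = 3.3333
  Sample standard deviations s_i = √(s[i,i]):
  s(A) = √(4.6667) = 2.1602
  s(B) = √(3.3333) = 1.8257

Step 3 — r_{ij} = s_{ij} / (s_i · s_j):
  r[A,A] = 1 (diagonal).
  r[A,B] = -3.6667 / (2.1602 · 1.8257) = -3.6667 / 3.9441 = -0.9297
  r[B,B] = 1 (diagonal).

R is symmetric with unit diagonal. Assembling:

R = [[1, -0.9297],
 [-0.9297, 1]]


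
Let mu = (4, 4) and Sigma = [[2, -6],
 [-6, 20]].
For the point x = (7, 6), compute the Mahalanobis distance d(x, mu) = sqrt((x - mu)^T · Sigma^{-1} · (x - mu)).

Step 1 — centre the observation: (x - mu) = (3, 2).

Step 2 — invert Sigma. det(Sigma) = 2·20 - (-6)² = 4.
  Sigma^{-1} = (1/det) · [[d, -b], [-b, a]] = [[5, 1.5],
 [1.5, 0.5]].

Step 3 — form the quadratic (x - mu)^T · Sigma^{-1} · (x - mu):
  Sigma^{-1} · (x - mu) = (18, 5.5).
  (x - mu)^T · [Sigma^{-1} · (x - mu)] = (3)·(18) + (2)·(5.5) = 65.

Step 4 — take square root: d = √(65) ≈ 8.0623.

d(x, mu) = √(65) ≈ 8.0623


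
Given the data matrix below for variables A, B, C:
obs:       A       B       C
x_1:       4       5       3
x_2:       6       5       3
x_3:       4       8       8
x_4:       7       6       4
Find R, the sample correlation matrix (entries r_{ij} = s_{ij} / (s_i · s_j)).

Step 1 — column means:
  mean(A) = (4 + 6 + 4 + 7) / 4 = 21/4 = 5.25
  mean(B) = (5 + 5 + 8 + 6) / 4 = 24/4 = 6
  mean(C) = (3 + 3 + 8 + 4) / 4 = 18/4 = 4.5

Step 2 — sample variances and covariances s[i,j] = (1/(n-1)) · Σ_k (x_{k,i} - mean_i) · (x_{k,j} - mean_j), with n-1 = 3:
  s[A,A] = ((-1.25)·(-1.25) + (0.75)·(0.75) + (-1.25)·(-1.25) + (1.75)·(1.75)) / 3 = 6.75/3 = 2.25
  s[A,B] = ((-1.25)·(-1) + (0.75)·(-1) + (-1.25)·(2) + (1.75)·(0)) / 3 = -2/3 = -0.6667
  s[A,C] = ((-1.25)·(-1.5) + (0.75)·(-1.5) + (-1.25)·(3.5) + (1.75)·(-0.5)) / 3 = -4.5/3 = -1.5
  s[B,B] = ((-1)·(-1) + (-1)·(-1) + (2)·(2) + (0)·(0)) / 3 = 6/3 = 2
  s[B,C] = ((-1)·(-1.5) + (-1)·(-1.5) + (2)·(3.5) + (0)·(-0.5)) / 3 = 10/3 = 3.3333
  s[C,C] = ((-1.5)·(-1.5) + (-1.5)·(-1.5) + (3.5)·(3.5) + (-0.5)·(-0.5)) / 3 = 17/3 = 5.6667
  Sample standard deviations s_i = √(s[i,i]):
  s(A) = √(2.25) = 1.5
  s(B) = √(2) = 1.4142
  s(C) = √(5.6667) = 2.3805

Step 3 — r_{ij} = s_{ij} / (s_i · s_j):
  r[A,A] = 1 (diagonal).
  r[A,B] = -0.6667 / (1.5 · 1.4142) = -0.6667 / 2.1213 = -0.3143
  r[A,C] = -1.5 / (1.5 · 2.3805) = -1.5 / 3.5707 = -0.4201
  r[B,B] = 1 (diagonal).
  r[B,C] = 3.3333 / (1.4142 · 2.3805) = 3.3333 / 3.3665 = 0.9901
  r[C,C] = 1 (diagonal).

R is symmetric with unit diagonal. Assembling:

R = [[1, -0.3143, -0.4201],
 [-0.3143, 1, 0.9901],
 [-0.4201, 0.9901, 1]]


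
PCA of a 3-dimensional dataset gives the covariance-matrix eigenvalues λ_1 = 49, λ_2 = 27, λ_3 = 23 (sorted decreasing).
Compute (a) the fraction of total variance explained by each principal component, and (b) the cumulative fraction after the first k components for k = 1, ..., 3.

Step 1 — total variance = trace(Sigma) = Σ λ_i = 49 + 27 + 23 = 99.

Step 2 — fraction explained by component i = λ_i / Σ λ:
  PC1: 49/99 = 0.4949
  PC2: 27/99 = 0.2727
  PC3: 23/99 = 0.2323

Step 3 — cumulative fraction after k components = (λ_1 + ... + λ_k) / Σ λ:
  k = 1: 49/99 = 0.4949
  k = 2: (49 + 27)/99 = 76/99 = 0.7677
  k = 3: (49 + 27 + 23)/99 = 99/99 = 1

Summary (fraction, with percent):

explained: PC1 0.4949 (49.49%), PC2 0.2727 (27.27%), PC3 0.2323 (23.23%);  cumulative: 0.4949, 0.7677, 1


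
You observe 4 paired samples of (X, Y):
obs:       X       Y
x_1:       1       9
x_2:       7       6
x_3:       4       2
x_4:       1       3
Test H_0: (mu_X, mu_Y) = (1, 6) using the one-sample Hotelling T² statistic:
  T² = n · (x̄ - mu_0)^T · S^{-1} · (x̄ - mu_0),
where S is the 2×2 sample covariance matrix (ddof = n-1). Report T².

Step 1 — sample mean vector:
  mean(X) = (1 + 7 + 4 + 1) / 4 = 13/4 = 3.25
  mean(Y) = (9 + 6 + 2 + 3) / 4 = 20/4 = 5
  x̄ = (3.25, 5),  deviation x̄ - mu_0 = (3.25, 5) - (1, 6) = (2.25, -1).

Step 2 — sample covariance matrix, S[i,j] = (1/(n-1)) · Σ_k (x_{k,i} - mean_i) · (x_{k,j} - mean_j), divisor n-1 = 3:
  S[X,X] = ((-2.25)·(-2.25) + (3.75)·(3.75) + (0.75)·(0.75) + (-2.25)·(-2.25)) / 3 = 24.75/3 = 8.25
  S[X,Y] = ((-2.25)·(4) + (3.75)·(1) + (0.75)·(-3) + (-2.25)·(-2)) / 3 = -3/3 = -1
  S[Y,Y] = ((4)·(4) + (1)·(1) + (-3)·(-3) + (-2)·(-2)) / 3 = 30/3 = 10
  S = [[8.25, -1],
 [-1, 10]].

Step 3 — invert S. det(S) = 8.25·10 - (-1)² = 81.5.
  S^{-1} = (1/det) · [[d, -b], [-b, a]] = [[0.1227, 0.0123],
 [0.0123, 0.1012]].

Step 4 — quadratic form (x̄ - mu_0)^T · S^{-1} · (x̄ - mu_0):
  S^{-1} · (x̄ - mu_0) = (0.2638, -0.0736),
  (x̄ - mu_0)^T · [...] = (2.25)·(0.2638) + (-1)·(-0.0736) = 0.6672.

Step 5 — scale by n: T² = 4 · 0.6672 = 2.6687.

T² ≈ 2.6687


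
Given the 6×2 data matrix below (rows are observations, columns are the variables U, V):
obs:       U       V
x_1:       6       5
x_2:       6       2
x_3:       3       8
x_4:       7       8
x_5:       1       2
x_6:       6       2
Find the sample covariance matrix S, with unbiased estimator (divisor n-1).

Step 1 — column means:
  mean(U) = (6 + 6 + 3 + 7 + 1 + 6) / 6 = 29/6 = 4.8333
  mean(V) = (5 + 2 + 8 + 8 + 2 + 2) / 6 = 27/6 = 4.5

Step 2 — sample covariance S[i,j] = (1/(n-1)) · Σ_k (x_{k,i} - mean_i) · (x_{k,j} - mean_j), with n-1 = 5.
  S[U,U] = ((1.1667)·(1.1667) + (1.1667)·(1.1667) + (-1.8333)·(-1.8333) + (2.1667)·(2.1667) + (-3.8333)·(-3.8333) + (1.1667)·(1.1667)) / 5 = 26.8333/5 = 5.3667
  S[U,V] = ((1.1667)·(0.5) + (1.1667)·(-2.5) + (-1.8333)·(3.5) + (2.1667)·(3.5) + (-3.8333)·(-2.5) + (1.1667)·(-2.5)) / 5 = 5.5/5 = 1.1
  S[V,V] = ((0.5)·(0.5) + (-2.5)·(-2.5) + (3.5)·(3.5) + (3.5)·(3.5) + (-2.5)·(-2.5) + (-2.5)·(-2.5)) / 5 = 43.5/5 = 8.7

S is symmetric (S[j,i] = S[i,j]). Assembling:

S = [[5.3667, 1.1],
 [1.1, 8.7]]


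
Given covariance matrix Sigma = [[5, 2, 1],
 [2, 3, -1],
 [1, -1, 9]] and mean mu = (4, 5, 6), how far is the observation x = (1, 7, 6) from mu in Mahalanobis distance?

Step 1 — centre the observation: (x - mu) = (-3, 2, 0).

Step 2 — invert Sigma (cofactor / det for 3×3, or solve directly):
  Sigma^{-1} = [[0.2989, -0.2184, -0.0575],
 [-0.2184, 0.5057, 0.0805],
 [-0.0575, 0.0805, 0.1264]].

Step 3 — form the quadratic (x - mu)^T · Sigma^{-1} · (x - mu):
  Sigma^{-1} · (x - mu) = (-1.3333, 1.6667, 0.3333).
  (x - mu)^T · [Sigma^{-1} · (x - mu)] = (-3)·(-1.3333) + (2)·(1.6667) + (0)·(0.3333) = 7.3333.

Step 4 — take square root: d = √(7.3333) ≈ 2.708.

d(x, mu) = √(7.3333) ≈ 2.708


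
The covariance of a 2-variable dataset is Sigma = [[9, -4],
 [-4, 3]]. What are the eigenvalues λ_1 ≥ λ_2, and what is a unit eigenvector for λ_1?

Step 1 — characteristic polynomial of 2×2 Sigma:
  det(Sigma - λI) = λ² - trace · λ + det = 0.
  trace = 9 + 3 = 12, det = 9·3 - (-4)² = 11.
Step 2 — discriminant:
  Δ = trace² - 4·det = 144 - 44 = 100.
Step 3 — eigenvalues:
  λ = (trace ± √Δ)/2 = (12 ± 10)/2,
  λ_1 = 11,  λ_2 = 1.

Step 4 — unit eigenvector for λ_1: solve (Sigma - λ_1 I)v = 0. First row:
  (9 - 11)·v_x + (-4)·v_y = 0, i.e. (-2)·v_x + (-4)·v_y = 0,
  so v ∝ (b, λ_1 - a) = (-4, 2); multiply by -1 so the first entry is positive: u = (4, -2).
  ||u|| = √((4)² + (-2)²) = √(20) ≈ 4.4721,
  v_1 = u/||u|| ≈ (0.8944, -0.4472) (||v_1|| = 1).

λ_1 = 11,  λ_2 = 1;  v_1 ≈ (0.8944, -0.4472)


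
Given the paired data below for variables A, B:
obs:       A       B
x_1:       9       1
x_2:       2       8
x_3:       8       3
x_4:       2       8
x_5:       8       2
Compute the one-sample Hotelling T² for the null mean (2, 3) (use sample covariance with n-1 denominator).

Step 1 — sample mean vector:
  mean(A) = (9 + 2 + 8 + 2 + 8) / 5 = 29/5 = 5.8
  mean(B) = (1 + 8 + 3 + 8 + 2) / 5 = 22/5 = 4.4
  x̄ = (5.8, 4.4),  deviation x̄ - mu_0 = (5.8, 4.4) - (2, 3) = (3.8, 1.4).

Step 2 — sample covariance matrix, S[i,j] = (1/(n-1)) · Σ_k (x_{k,i} - mean_i) · (x_{k,j} - mean_j), divisor n-1 = 4:
  S[A,A] = ((3.2)·(3.2) + (-3.8)·(-3.8) + (2.2)·(2.2) + (-3.8)·(-3.8) + (2.2)·(2.2)) / 4 = 48.8/4 = 12.2
  S[A,B] = ((3.2)·(-3.4) + (-3.8)·(3.6) + (2.2)·(-1.4) + (-3.8)·(3.6) + (2.2)·(-2.4)) / 4 = -46.6/4 = -11.65
  S[B,B] = ((-3.4)·(-3.4) + (3.6)·(3.6) + (-1.4)·(-1.4) + (3.6)·(3.6) + (-2.4)·(-2.4)) / 4 = 45.2/4 = 11.3
  S = [[12.2, -11.65],
 [-11.65, 11.3]].

Step 3 — invert S. det(S) = 12.2·11.3 - (-11.65)² = 2.1375.
  S^{-1} = (1/det) · [[d, -b], [-b, a]] = [[5.2865, 5.4503],
 [5.4503, 5.7076]].

Step 4 — quadratic form (x̄ - mu_0)^T · S^{-1} · (x̄ - mu_0):
  S^{-1} · (x̄ - mu_0) = (27.7193, 28.7018),
  (x̄ - mu_0)^T · [...] = (3.8)·(27.7193) + (1.4)·(28.7018) = 145.5158.

Step 5 — scale by n: T² = 5 · 145.5158 = 727.5789.

T² ≈ 727.5789


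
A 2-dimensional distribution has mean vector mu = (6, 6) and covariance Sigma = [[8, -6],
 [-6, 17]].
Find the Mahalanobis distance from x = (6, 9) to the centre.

Step 1 — centre the observation: (x - mu) = (0, 3).

Step 2 — invert Sigma. det(Sigma) = 8·17 - (-6)² = 100.
  Sigma^{-1} = (1/det) · [[d, -b], [-b, a]] = [[0.17, 0.06],
 [0.06, 0.08]].

Step 3 — form the quadratic (x - mu)^T · Sigma^{-1} · (x - mu):
  Sigma^{-1} · (x - mu) = (0.18, 0.24).
  (x - mu)^T · [Sigma^{-1} · (x - mu)] = (0)·(0.18) + (3)·(0.24) = 0.72.

Step 4 — take square root: d = √(0.72) ≈ 0.8485.

d(x, mu) = √(0.72) ≈ 0.8485


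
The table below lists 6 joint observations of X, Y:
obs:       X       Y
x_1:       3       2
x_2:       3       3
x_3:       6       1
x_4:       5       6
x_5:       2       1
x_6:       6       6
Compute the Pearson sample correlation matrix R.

Step 1 — column means:
  mean(X) = (3 + 3 + 6 + 5 + 2 + 6) / 6 = 25/6 = 4.1667
  mean(Y) = (2 + 3 + 1 + 6 + 1 + 6) / 6 = 19/6 = 3.1667

Step 2 — sample variances and covariances s[i,j] = (1/(n-1)) · Σ_k (x_{k,i} - mean_i) · (x_{k,j} - mean_j), with n-1 = 5:
  s[X,X] = ((-1.1667)·(-1.1667) + (-1.1667)·(-1.1667) + (1.8333)·(1.8333) + (0.8333)·(0.8333) + (-2.1667)·(-2.1667) + (1.8333)·(1.8333)) / 5 = 14.8333/5 = 2.9667
  s[X,Y] = ((-1.1667)·(-1.1667) + (-1.1667)·(-0.1667) + (1.8333)·(-2.1667) + (0.8333)·(2.8333) + (-2.1667)·(-2.1667) + (1.8333)·(2.8333)) / 5 = 9.8333/5 = 1.9667
  s[Y,Y] = ((-1.1667)·(-1.1667) + (-0.1667)·(-0.1667) + (-2.1667)·(-2.1667) + (2.8333)·(2.8333) + (-2.1667)·(-2.1667) + (2.8333)·(2.8333)) / 5 = 26.8333/5 = 5.3667
  Sample standard deviations s_i = √(s[i,i]):
  s(X) = √(2.9667) = 1.7224
  s(Y) = √(5.3667) = 2.3166

Step 3 — r_{ij} = s_{ij} / (s_i · s_j):
  r[X,X] = 1 (diagonal).
  r[X,Y] = 1.9667 / (1.7224 · 2.3166) = 1.9667 / 3.9901 = 0.4929
  r[Y,Y] = 1 (diagonal).

R is symmetric with unit diagonal. Assembling:

R = [[1, 0.4929],
 [0.4929, 1]]


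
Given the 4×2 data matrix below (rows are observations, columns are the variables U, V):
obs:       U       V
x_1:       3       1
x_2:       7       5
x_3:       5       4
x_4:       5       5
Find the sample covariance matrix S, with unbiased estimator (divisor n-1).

Step 1 — column means:
  mean(U) = (3 + 7 + 5 + 5) / 4 = 20/4 = 5
  mean(V) = (1 + 5 + 4 + 5) / 4 = 15/4 = 3.75

Step 2 — sample covariance S[i,j] = (1/(n-1)) · Σ_k (x_{k,i} - mean_i) · (x_{k,j} - mean_j), with n-1 = 3.
  S[U,U] = ((-2)·(-2) + (2)·(2) + (0)·(0) + (0)·(0)) / 3 = 8/3 = 2.6667
  S[U,V] = ((-2)·(-2.75) + (2)·(1.25) + (0)·(0.25) + (0)·(1.25)) / 3 = 8/3 = 2.6667
  S[V,V] = ((-2.75)·(-2.75) + (1.25)·(1.25) + (0.25)·(0.25) + (1.25)·(1.25)) / 3 = 10.75/3 = 3.5833

S is symmetric (S[j,i] = S[i,j]). Assembling:

S = [[2.6667, 2.6667],
 [2.6667, 3.5833]]


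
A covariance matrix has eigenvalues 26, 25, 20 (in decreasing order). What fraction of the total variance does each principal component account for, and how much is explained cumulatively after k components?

Step 1 — total variance = trace(Sigma) = Σ λ_i = 26 + 25 + 20 = 71.

Step 2 — fraction explained by component i = λ_i / Σ λ:
  PC1: 26/71 = 0.3662
  PC2: 25/71 = 0.3521
  PC3: 20/71 = 0.2817

Step 3 — cumulative fraction after k components = (λ_1 + ... + λ_k) / Σ λ:
  k = 1: 26/71 = 0.3662
  k = 2: (26 + 25)/71 = 51/71 = 0.7183
  k = 3: (26 + 25 + 20)/71 = 71/71 = 1

Summary (fraction, with percent):

explained: PC1 0.3662 (36.62%), PC2 0.3521 (35.21%), PC3 0.2817 (28.17%);  cumulative: 0.3662, 0.7183, 1


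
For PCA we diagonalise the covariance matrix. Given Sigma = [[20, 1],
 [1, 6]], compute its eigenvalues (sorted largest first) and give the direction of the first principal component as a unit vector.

Step 1 — characteristic polynomial of 2×2 Sigma:
  det(Sigma - λI) = λ² - trace · λ + det = 0.
  trace = 20 + 6 = 26, det = 20·6 - (1)² = 119.
Step 2 — discriminant:
  Δ = trace² - 4·det = 676 - 476 = 200.
Step 3 — eigenvalues:
  λ = (trace ± √Δ)/2 = (26 ± 14.1421)/2,
  λ_1 = 20.0711,  λ_2 = 5.9289.

Step 4 — unit eigenvector for λ_1: solve (Sigma - λ_1 I)v = 0. First row:
  (20 - 20.0711)·v_x + (1)·v_y = 0, i.e. (-0.0711)·v_x + (1)·v_y = 0,
  so v ∝ (b, λ_1 - a) = (1, 0.0711) = u.
  ||u|| = √((1)² + (0.0711)²) = √(1.0051) ≈ 1.0025,
  v_1 = u/||u|| ≈ (0.9975, 0.0709) (||v_1|| = 1).

λ_1 = 20.0711,  λ_2 = 5.9289;  v_1 ≈ (0.9975, 0.0709)


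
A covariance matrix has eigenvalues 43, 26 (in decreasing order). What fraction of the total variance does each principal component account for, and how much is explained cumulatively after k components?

Step 1 — total variance = trace(Sigma) = Σ λ_i = 43 + 26 = 69.

Step 2 — fraction explained by component i = λ_i / Σ λ:
  PC1: 43/69 = 0.6232
  PC2: 26/69 = 0.3768

Step 3 — cumulative fraction after k components = (λ_1 + ... + λ_k) / Σ λ:
  k = 1: 43/69 = 0.6232
  k = 2: (43 + 26)/69 = 69/69 = 1

Summary (fraction, with percent):

explained: PC1 0.6232 (62.32%), PC2 0.3768 (37.68%);  cumulative: 0.6232, 1


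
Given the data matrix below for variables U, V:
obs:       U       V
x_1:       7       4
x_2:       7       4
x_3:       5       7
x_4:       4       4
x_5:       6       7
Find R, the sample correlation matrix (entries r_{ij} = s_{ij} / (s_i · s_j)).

Step 1 — column means:
  mean(U) = (7 + 7 + 5 + 4 + 6) / 5 = 29/5 = 5.8
  mean(V) = (4 + 4 + 7 + 4 + 7) / 5 = 26/5 = 5.2

Step 2 — sample variances and covariances s[i,j] = (1/(n-1)) · Σ_k (x_{k,i} - mean_i) · (x_{k,j} - mean_j), with n-1 = 4:
  s[U,U] = ((1.2)·(1.2) + (1.2)·(1.2) + (-0.8)·(-0.8) + (-1.8)·(-1.8) + (0.2)·(0.2)) / 4 = 6.8/4 = 1.7
  s[U,V] = ((1.2)·(-1.2) + (1.2)·(-1.2) + (-0.8)·(1.8) + (-1.8)·(-1.2) + (0.2)·(1.8)) / 4 = -1.8/4 = -0.45
  s[V,V] = ((-1.2)·(-1.2) + (-1.2)·(-1.2) + (1.8)·(1.8) + (-1.2)·(-1.2) + (1.8)·(1.8)) / 4 = 10.8/4 = 2.7
  Sample standard deviations s_i = √(s[i,i]):
  s(U) = √(1.7) = 1.3038
  s(V) = √(2.7) = 1.6432

Step 3 — r_{ij} = s_{ij} / (s_i · s_j):
  r[U,U] = 1 (diagonal).
  r[U,V] = -0.45 / (1.3038 · 1.6432) = -0.45 / 2.1424 = -0.21
  r[V,V] = 1 (diagonal).

R is symmetric with unit diagonal. Assembling:

R = [[1, -0.21],
 [-0.21, 1]]


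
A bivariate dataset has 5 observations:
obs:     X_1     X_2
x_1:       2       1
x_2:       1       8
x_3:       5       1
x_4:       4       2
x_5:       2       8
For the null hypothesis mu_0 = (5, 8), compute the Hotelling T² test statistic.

Step 1 — sample mean vector:
  mean(X_1) = (2 + 1 + 5 + 4 + 2) / 5 = 14/5 = 2.8
  mean(X_2) = (1 + 8 + 1 + 2 + 8) / 5 = 20/5 = 4
  x̄ = (2.8, 4),  deviation x̄ - mu_0 = (2.8, 4) - (5, 8) = (-2.2, -4).

Step 2 — sample covariance matrix, S[i,j] = (1/(n-1)) · Σ_k (x_{k,i} - mean_i) · (x_{k,j} - mean_j), divisor n-1 = 4:
  S[X_1,X_1] = ((-0.8)·(-0.8) + (-1.8)·(-1.8) + (2.2)·(2.2) + (1.2)·(1.2) + (-0.8)·(-0.8)) / 4 = 10.8/4 = 2.7
  S[X_1,X_2] = ((-0.8)·(-3) + (-1.8)·(4) + (2.2)·(-3) + (1.2)·(-2) + (-0.8)·(4)) / 4 = -17/4 = -4.25
  S[X_2,X_2] = ((-3)·(-3) + (4)·(4) + (-3)·(-3) + (-2)·(-2) + (4)·(4)) / 4 = 54/4 = 13.5
  S = [[2.7, -4.25],
 [-4.25, 13.5]].

Step 3 — invert S. det(S) = 2.7·13.5 - (-4.25)² = 18.3875.
  S^{-1} = (1/det) · [[d, -b], [-b, a]] = [[0.7342, 0.2311],
 [0.2311, 0.1468]].

Step 4 — quadratic form (x̄ - mu_0)^T · S^{-1} · (x̄ - mu_0):
  S^{-1} · (x̄ - mu_0) = (-2.5398, -1.0959),
  (x̄ - mu_0)^T · [...] = (-2.2)·(-2.5398) + (-4)·(-1.0959) = 9.9709.

Step 5 — scale by n: T² = 5 · 9.9709 = 49.8545.

T² ≈ 49.8545


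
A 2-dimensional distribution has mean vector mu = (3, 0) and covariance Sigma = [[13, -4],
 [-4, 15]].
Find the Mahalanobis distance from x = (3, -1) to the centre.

Step 1 — centre the observation: (x - mu) = (0, -1).

Step 2 — invert Sigma. det(Sigma) = 13·15 - (-4)² = 179.
  Sigma^{-1} = (1/det) · [[d, -b], [-b, a]] = [[0.0838, 0.0223],
 [0.0223, 0.0726]].

Step 3 — form the quadratic (x - mu)^T · Sigma^{-1} · (x - mu):
  Sigma^{-1} · (x - mu) = (-0.0223, -0.0726).
  (x - mu)^T · [Sigma^{-1} · (x - mu)] = (0)·(-0.0223) + (-1)·(-0.0726) = 0.0726.

Step 4 — take square root: d = √(0.0726) ≈ 0.2695.

d(x, mu) = √(0.0726) ≈ 0.2695


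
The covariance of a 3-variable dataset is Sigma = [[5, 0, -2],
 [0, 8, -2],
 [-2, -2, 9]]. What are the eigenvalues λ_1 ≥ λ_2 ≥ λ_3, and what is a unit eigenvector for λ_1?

Step 1 — characteristic polynomial p(λ) = det(λI - Sigma) = λ³ - tr·λ² + c_1·λ - det, where tr = trace, c_1 = sum of the principal 2×2 minors, det = det(Sigma):
  tr = 5 + 8 + 9 = 22,
  c_1 = (5·8 - (0)²) + (5·9 - (-2)²) + (8·9 - (-2)²) = 40 + 41 + 68 = 149,
  det = 5·(8·9 - (-2)²) - (0)·((0)·9 - (-2)·(-2)) + (-2)·((0)·(-2) - 8·(-2)) = 5·(68) - (0)·(-4) + (-2)·(16) = 308.
  So p(λ) = λ³ - 22λ² + 149λ - 308.
Step 2 — look for an integer root (rational root theorem: any rational root is an integer divisor of 308). Testing λ = 4:
  p(4) = 64 - 352 + 596 - 308 = 0  ✓
  Dividing out (λ - 4): p(λ) = (λ - 4)(λ² - 18λ + 77).
Step 3 — remaining eigenvalues from the quadratic λ² - 18λ + 77 = 0:
  Δ = 18² - 4·77 = 324 - 308 = 16,  λ = (18 ± √16)/2 = (18 ± 4)/2 = 11 or 7.
  Sorted: λ_1 = 11,  λ_2 = 7,  λ_3 = 4  (check: sum = 22 = tr ✓).

Step 4 — unit eigenvector for λ_1 = 11: v spans the null space of (Sigma - λ_1 I), whose rows are
  r_1 = (-6, 0, -2),  r_2 = (0, -3, -2),  r_3 = (-2, -2, -2).
  v is orthogonal to every row, so take v ∝ r_1 × r_2 = ((0)·(-2) - (-2)·(-3), (-2)·(0) - (-6)·(-2), (-6)·(-3) - (0)·(0)) = (-6, -12, 18).
  Rescale (divide by 6; multiply by -1 so the first nonzero entry is positive): u = (1, 2, -3).
  ||u|| = √((1)² + (2)² + (-3)²) = √(14) ≈ 3.7417,  v_1 = u/||u|| ≈ (0.2673, 0.5345, -0.8018) (||v_1|| = 1).

λ_1 = 11,  λ_2 = 7,  λ_3 = 4;  v_1 ≈ (0.2673, 0.5345, -0.8018)


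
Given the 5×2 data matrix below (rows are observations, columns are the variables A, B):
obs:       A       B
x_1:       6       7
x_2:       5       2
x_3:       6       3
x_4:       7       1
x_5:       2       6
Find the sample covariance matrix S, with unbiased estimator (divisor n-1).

Step 1 — column means:
  mean(A) = (6 + 5 + 6 + 7 + 2) / 5 = 26/5 = 5.2
  mean(B) = (7 + 2 + 3 + 1 + 6) / 5 = 19/5 = 3.8

Step 2 — sample covariance S[i,j] = (1/(n-1)) · Σ_k (x_{k,i} - mean_i) · (x_{k,j} - mean_j), with n-1 = 4.
  S[A,A] = ((0.8)·(0.8) + (-0.2)·(-0.2) + (0.8)·(0.8) + (1.8)·(1.8) + (-3.2)·(-3.2)) / 4 = 14.8/4 = 3.7
  S[A,B] = ((0.8)·(3.2) + (-0.2)·(-1.8) + (0.8)·(-0.8) + (1.8)·(-2.8) + (-3.2)·(2.2)) / 4 = -9.8/4 = -2.45
  S[B,B] = ((3.2)·(3.2) + (-1.8)·(-1.8) + (-0.8)·(-0.8) + (-2.8)·(-2.8) + (2.2)·(2.2)) / 4 = 26.8/4 = 6.7

S is symmetric (S[j,i] = S[i,j]). Assembling:

S = [[3.7, -2.45],
 [-2.45, 6.7]]


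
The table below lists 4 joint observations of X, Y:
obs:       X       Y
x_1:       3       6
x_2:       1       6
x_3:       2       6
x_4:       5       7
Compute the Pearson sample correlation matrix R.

Step 1 — column means:
  mean(X) = (3 + 1 + 2 + 5) / 4 = 11/4 = 2.75
  mean(Y) = (6 + 6 + 6 + 7) / 4 = 25/4 = 6.25

Step 2 — sample variances and covariances s[i,j] = (1/(n-1)) · Σ_k (x_{k,i} - mean_i) · (x_{k,j} - mean_j), with n-1 = 3:
  s[X,X] = ((0.25)·(0.25) + (-1.75)·(-1.75) + (-0.75)·(-0.75) + (2.25)·(2.25)) / 3 = 8.75/3 = 2.9167
  s[X,Y] = ((0.25)·(-0.25) + (-1.75)·(-0.25) + (-0.75)·(-0.25) + (2.25)·(0.75)) / 3 = 2.25/3 = 0.75
  s[Y,Y] = ((-0.25)·(-0.25) + (-0.25)·(-0.25) + (-0.25)·(-0.25) + (0.75)·(0.75)) / 3 = 0.75/3 = 0.25
  Sample standard deviations s_i = √(s[i,i]):
  s(X) = √(2.9167) = 1.7078
  s(Y) = √(0.25) = 0.5

Step 3 — r_{ij} = s_{ij} / (s_i · s_j):
  r[X,X] = 1 (diagonal).
  r[X,Y] = 0.75 / (1.7078 · 0.5) = 0.75 / 0.8539 = 0.8783
  r[Y,Y] = 1 (diagonal).

R is symmetric with unit diagonal. Assembling:

R = [[1, 0.8783],
 [0.8783, 1]]


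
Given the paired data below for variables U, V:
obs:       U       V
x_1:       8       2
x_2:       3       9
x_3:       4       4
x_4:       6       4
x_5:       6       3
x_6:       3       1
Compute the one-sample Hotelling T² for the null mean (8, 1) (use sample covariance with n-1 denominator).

Step 1 — sample mean vector:
  mean(U) = (8 + 3 + 4 + 6 + 6 + 3) / 6 = 30/6 = 5
  mean(V) = (2 + 9 + 4 + 4 + 3 + 1) / 6 = 23/6 = 3.8333
  x̄ = (5, 3.8333),  deviation x̄ - mu_0 = (5, 3.8333) - (8, 1) = (-3, 2.8333).

Step 2 — sample covariance matrix, S[i,j] = (1/(n-1)) · Σ_k (x_{k,i} - mean_i) · (x_{k,j} - mean_j), divisor n-1 = 5:
  S[U,U] = ((3)·(3) + (-2)·(-2) + (-1)·(-1) + (1)·(1) + (1)·(1) + (-2)·(-2)) / 5 = 20/5 = 4
  S[U,V] = ((3)·(-1.8333) + (-2)·(5.1667) + (-1)·(0.1667) + (1)·(0.1667) + (1)·(-0.8333) + (-2)·(-2.8333)) / 5 = -11/5 = -2.2
  S[V,V] = ((-1.8333)·(-1.8333) + (5.1667)·(5.1667) + (0.1667)·(0.1667) + (0.1667)·(0.1667) + (-0.8333)·(-0.8333) + (-2.8333)·(-2.8333)) / 5 = 38.8333/5 = 7.7667
  S = [[4, -2.2],
 [-2.2, 7.7667]].

Step 3 — invert S. det(S) = 4·7.7667 - (-2.2)² = 26.2267.
  S^{-1} = (1/det) · [[d, -b], [-b, a]] = [[0.2961, 0.0839],
 [0.0839, 0.1525]].

Step 4 — quadratic form (x̄ - mu_0)^T · S^{-1} · (x̄ - mu_0):
  S^{-1} · (x̄ - mu_0) = (-0.6507, 0.1805),
  (x̄ - mu_0)^T · [...] = (-3)·(-0.6507) + (2.8333)·(0.1805) = 2.4636.

Step 5 — scale by n: T² = 6 · 2.4636 = 14.7814.

T² ≈ 14.7814


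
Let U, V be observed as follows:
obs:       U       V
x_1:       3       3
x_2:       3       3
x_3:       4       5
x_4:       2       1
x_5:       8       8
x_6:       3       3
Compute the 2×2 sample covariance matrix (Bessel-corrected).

Step 1 — column means:
  mean(U) = (3 + 3 + 4 + 2 + 8 + 3) / 6 = 23/6 = 3.8333
  mean(V) = (3 + 3 + 5 + 1 + 8 + 3) / 6 = 23/6 = 3.8333

Step 2 — sample covariance S[i,j] = (1/(n-1)) · Σ_k (x_{k,i} - mean_i) · (x_{k,j} - mean_j), with n-1 = 5.
  S[U,U] = ((-0.8333)·(-0.8333) + (-0.8333)·(-0.8333) + (0.1667)·(0.1667) + (-1.8333)·(-1.8333) + (4.1667)·(4.1667) + (-0.8333)·(-0.8333)) / 5 = 22.8333/5 = 4.5667
  S[U,V] = ((-0.8333)·(-0.8333) + (-0.8333)·(-0.8333) + (0.1667)·(1.1667) + (-1.8333)·(-2.8333) + (4.1667)·(4.1667) + (-0.8333)·(-0.8333)) / 5 = 24.8333/5 = 4.9667
  S[V,V] = ((-0.8333)·(-0.8333) + (-0.8333)·(-0.8333) + (1.1667)·(1.1667) + (-2.8333)·(-2.8333) + (4.1667)·(4.1667) + (-0.8333)·(-0.8333)) / 5 = 28.8333/5 = 5.7667

S is symmetric (S[j,i] = S[i,j]). Assembling:

S = [[4.5667, 4.9667],
 [4.9667, 5.7667]]
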